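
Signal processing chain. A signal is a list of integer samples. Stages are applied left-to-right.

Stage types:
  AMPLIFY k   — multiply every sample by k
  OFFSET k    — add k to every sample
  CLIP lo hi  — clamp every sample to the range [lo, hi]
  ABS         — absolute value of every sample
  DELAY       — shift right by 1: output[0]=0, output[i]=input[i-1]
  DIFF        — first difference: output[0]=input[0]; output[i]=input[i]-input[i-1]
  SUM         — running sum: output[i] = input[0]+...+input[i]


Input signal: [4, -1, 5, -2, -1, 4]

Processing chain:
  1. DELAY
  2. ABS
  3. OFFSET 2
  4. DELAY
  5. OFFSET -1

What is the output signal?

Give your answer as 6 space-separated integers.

Answer: -1 1 5 2 6 3

Derivation:
Input: [4, -1, 5, -2, -1, 4]
Stage 1 (DELAY): [0, 4, -1, 5, -2, -1] = [0, 4, -1, 5, -2, -1] -> [0, 4, -1, 5, -2, -1]
Stage 2 (ABS): |0|=0, |4|=4, |-1|=1, |5|=5, |-2|=2, |-1|=1 -> [0, 4, 1, 5, 2, 1]
Stage 3 (OFFSET 2): 0+2=2, 4+2=6, 1+2=3, 5+2=7, 2+2=4, 1+2=3 -> [2, 6, 3, 7, 4, 3]
Stage 4 (DELAY): [0, 2, 6, 3, 7, 4] = [0, 2, 6, 3, 7, 4] -> [0, 2, 6, 3, 7, 4]
Stage 5 (OFFSET -1): 0+-1=-1, 2+-1=1, 6+-1=5, 3+-1=2, 7+-1=6, 4+-1=3 -> [-1, 1, 5, 2, 6, 3]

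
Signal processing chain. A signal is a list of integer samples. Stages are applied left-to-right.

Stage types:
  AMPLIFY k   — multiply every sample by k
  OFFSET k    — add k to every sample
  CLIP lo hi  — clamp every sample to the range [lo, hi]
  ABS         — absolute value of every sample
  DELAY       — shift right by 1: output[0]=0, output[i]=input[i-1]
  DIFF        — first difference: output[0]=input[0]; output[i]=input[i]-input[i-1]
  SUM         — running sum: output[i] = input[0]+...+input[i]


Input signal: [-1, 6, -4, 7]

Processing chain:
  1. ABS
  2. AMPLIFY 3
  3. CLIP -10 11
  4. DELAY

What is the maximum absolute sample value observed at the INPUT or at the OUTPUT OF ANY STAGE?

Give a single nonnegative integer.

Answer: 21

Derivation:
Input: [-1, 6, -4, 7] (max |s|=7)
Stage 1 (ABS): |-1|=1, |6|=6, |-4|=4, |7|=7 -> [1, 6, 4, 7] (max |s|=7)
Stage 2 (AMPLIFY 3): 1*3=3, 6*3=18, 4*3=12, 7*3=21 -> [3, 18, 12, 21] (max |s|=21)
Stage 3 (CLIP -10 11): clip(3,-10,11)=3, clip(18,-10,11)=11, clip(12,-10,11)=11, clip(21,-10,11)=11 -> [3, 11, 11, 11] (max |s|=11)
Stage 4 (DELAY): [0, 3, 11, 11] = [0, 3, 11, 11] -> [0, 3, 11, 11] (max |s|=11)
Overall max amplitude: 21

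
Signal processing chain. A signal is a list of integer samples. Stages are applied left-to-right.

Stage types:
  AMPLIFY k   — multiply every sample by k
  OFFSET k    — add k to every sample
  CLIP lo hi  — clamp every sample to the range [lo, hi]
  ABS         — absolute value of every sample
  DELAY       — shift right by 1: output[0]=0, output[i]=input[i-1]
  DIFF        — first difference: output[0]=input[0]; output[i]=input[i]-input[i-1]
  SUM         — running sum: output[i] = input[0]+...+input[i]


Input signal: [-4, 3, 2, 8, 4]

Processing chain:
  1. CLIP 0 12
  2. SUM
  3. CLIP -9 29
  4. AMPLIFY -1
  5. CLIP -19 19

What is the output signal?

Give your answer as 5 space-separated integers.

Input: [-4, 3, 2, 8, 4]
Stage 1 (CLIP 0 12): clip(-4,0,12)=0, clip(3,0,12)=3, clip(2,0,12)=2, clip(8,0,12)=8, clip(4,0,12)=4 -> [0, 3, 2, 8, 4]
Stage 2 (SUM): sum[0..0]=0, sum[0..1]=3, sum[0..2]=5, sum[0..3]=13, sum[0..4]=17 -> [0, 3, 5, 13, 17]
Stage 3 (CLIP -9 29): clip(0,-9,29)=0, clip(3,-9,29)=3, clip(5,-9,29)=5, clip(13,-9,29)=13, clip(17,-9,29)=17 -> [0, 3, 5, 13, 17]
Stage 4 (AMPLIFY -1): 0*-1=0, 3*-1=-3, 5*-1=-5, 13*-1=-13, 17*-1=-17 -> [0, -3, -5, -13, -17]
Stage 5 (CLIP -19 19): clip(0,-19,19)=0, clip(-3,-19,19)=-3, clip(-5,-19,19)=-5, clip(-13,-19,19)=-13, clip(-17,-19,19)=-17 -> [0, -3, -5, -13, -17]

Answer: 0 -3 -5 -13 -17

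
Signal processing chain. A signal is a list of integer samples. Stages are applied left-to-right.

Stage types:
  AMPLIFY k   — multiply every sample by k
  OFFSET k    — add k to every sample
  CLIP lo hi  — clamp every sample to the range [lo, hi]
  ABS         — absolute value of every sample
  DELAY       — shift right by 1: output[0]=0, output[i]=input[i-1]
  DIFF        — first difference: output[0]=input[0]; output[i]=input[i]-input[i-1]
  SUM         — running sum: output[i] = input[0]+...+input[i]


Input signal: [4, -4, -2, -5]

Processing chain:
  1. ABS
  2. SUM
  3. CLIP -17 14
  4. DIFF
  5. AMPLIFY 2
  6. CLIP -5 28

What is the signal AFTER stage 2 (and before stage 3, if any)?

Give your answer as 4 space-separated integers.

Input: [4, -4, -2, -5]
Stage 1 (ABS): |4|=4, |-4|=4, |-2|=2, |-5|=5 -> [4, 4, 2, 5]
Stage 2 (SUM): sum[0..0]=4, sum[0..1]=8, sum[0..2]=10, sum[0..3]=15 -> [4, 8, 10, 15]

Answer: 4 8 10 15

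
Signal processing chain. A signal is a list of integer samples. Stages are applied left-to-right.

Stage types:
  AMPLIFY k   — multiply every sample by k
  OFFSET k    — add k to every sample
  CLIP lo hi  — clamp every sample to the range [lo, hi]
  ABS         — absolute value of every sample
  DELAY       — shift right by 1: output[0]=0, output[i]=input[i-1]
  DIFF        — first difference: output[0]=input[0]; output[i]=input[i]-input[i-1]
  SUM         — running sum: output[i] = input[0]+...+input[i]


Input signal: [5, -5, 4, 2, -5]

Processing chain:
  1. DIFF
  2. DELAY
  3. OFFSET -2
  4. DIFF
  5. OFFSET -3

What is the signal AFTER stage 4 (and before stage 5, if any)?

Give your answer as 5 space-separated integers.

Answer: -2 5 -15 19 -11

Derivation:
Input: [5, -5, 4, 2, -5]
Stage 1 (DIFF): s[0]=5, -5-5=-10, 4--5=9, 2-4=-2, -5-2=-7 -> [5, -10, 9, -2, -7]
Stage 2 (DELAY): [0, 5, -10, 9, -2] = [0, 5, -10, 9, -2] -> [0, 5, -10, 9, -2]
Stage 3 (OFFSET -2): 0+-2=-2, 5+-2=3, -10+-2=-12, 9+-2=7, -2+-2=-4 -> [-2, 3, -12, 7, -4]
Stage 4 (DIFF): s[0]=-2, 3--2=5, -12-3=-15, 7--12=19, -4-7=-11 -> [-2, 5, -15, 19, -11]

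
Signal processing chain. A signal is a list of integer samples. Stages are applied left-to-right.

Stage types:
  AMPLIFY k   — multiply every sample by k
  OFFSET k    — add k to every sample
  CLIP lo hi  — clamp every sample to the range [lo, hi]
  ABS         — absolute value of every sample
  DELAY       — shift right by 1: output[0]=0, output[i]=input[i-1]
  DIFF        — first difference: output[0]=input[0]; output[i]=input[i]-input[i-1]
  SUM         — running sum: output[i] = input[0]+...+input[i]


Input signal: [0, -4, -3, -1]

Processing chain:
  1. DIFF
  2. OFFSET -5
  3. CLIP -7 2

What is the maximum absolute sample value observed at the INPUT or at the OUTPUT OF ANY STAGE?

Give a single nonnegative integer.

Answer: 9

Derivation:
Input: [0, -4, -3, -1] (max |s|=4)
Stage 1 (DIFF): s[0]=0, -4-0=-4, -3--4=1, -1--3=2 -> [0, -4, 1, 2] (max |s|=4)
Stage 2 (OFFSET -5): 0+-5=-5, -4+-5=-9, 1+-5=-4, 2+-5=-3 -> [-5, -9, -4, -3] (max |s|=9)
Stage 3 (CLIP -7 2): clip(-5,-7,2)=-5, clip(-9,-7,2)=-7, clip(-4,-7,2)=-4, clip(-3,-7,2)=-3 -> [-5, -7, -4, -3] (max |s|=7)
Overall max amplitude: 9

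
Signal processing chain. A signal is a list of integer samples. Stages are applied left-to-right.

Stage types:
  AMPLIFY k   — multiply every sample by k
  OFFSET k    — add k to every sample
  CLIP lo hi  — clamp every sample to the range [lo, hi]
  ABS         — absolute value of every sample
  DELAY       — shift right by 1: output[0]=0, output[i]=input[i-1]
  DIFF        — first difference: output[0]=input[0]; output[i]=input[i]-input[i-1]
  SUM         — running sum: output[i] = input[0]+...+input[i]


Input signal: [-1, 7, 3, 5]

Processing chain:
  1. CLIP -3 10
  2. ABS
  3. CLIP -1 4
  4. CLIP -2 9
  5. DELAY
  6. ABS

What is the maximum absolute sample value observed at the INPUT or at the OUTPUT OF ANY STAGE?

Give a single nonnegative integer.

Input: [-1, 7, 3, 5] (max |s|=7)
Stage 1 (CLIP -3 10): clip(-1,-3,10)=-1, clip(7,-3,10)=7, clip(3,-3,10)=3, clip(5,-3,10)=5 -> [-1, 7, 3, 5] (max |s|=7)
Stage 2 (ABS): |-1|=1, |7|=7, |3|=3, |5|=5 -> [1, 7, 3, 5] (max |s|=7)
Stage 3 (CLIP -1 4): clip(1,-1,4)=1, clip(7,-1,4)=4, clip(3,-1,4)=3, clip(5,-1,4)=4 -> [1, 4, 3, 4] (max |s|=4)
Stage 4 (CLIP -2 9): clip(1,-2,9)=1, clip(4,-2,9)=4, clip(3,-2,9)=3, clip(4,-2,9)=4 -> [1, 4, 3, 4] (max |s|=4)
Stage 5 (DELAY): [0, 1, 4, 3] = [0, 1, 4, 3] -> [0, 1, 4, 3] (max |s|=4)
Stage 6 (ABS): |0|=0, |1|=1, |4|=4, |3|=3 -> [0, 1, 4, 3] (max |s|=4)
Overall max amplitude: 7

Answer: 7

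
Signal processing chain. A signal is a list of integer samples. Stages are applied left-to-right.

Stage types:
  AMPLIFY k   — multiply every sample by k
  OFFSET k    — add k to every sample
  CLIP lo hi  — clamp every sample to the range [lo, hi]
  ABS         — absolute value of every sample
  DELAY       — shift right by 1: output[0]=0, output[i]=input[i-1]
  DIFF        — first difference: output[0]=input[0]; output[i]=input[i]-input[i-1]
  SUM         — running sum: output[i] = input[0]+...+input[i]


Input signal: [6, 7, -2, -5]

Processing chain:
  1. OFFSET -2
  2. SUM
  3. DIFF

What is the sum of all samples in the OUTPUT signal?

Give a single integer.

Answer: -2

Derivation:
Input: [6, 7, -2, -5]
Stage 1 (OFFSET -2): 6+-2=4, 7+-2=5, -2+-2=-4, -5+-2=-7 -> [4, 5, -4, -7]
Stage 2 (SUM): sum[0..0]=4, sum[0..1]=9, sum[0..2]=5, sum[0..3]=-2 -> [4, 9, 5, -2]
Stage 3 (DIFF): s[0]=4, 9-4=5, 5-9=-4, -2-5=-7 -> [4, 5, -4, -7]
Output sum: -2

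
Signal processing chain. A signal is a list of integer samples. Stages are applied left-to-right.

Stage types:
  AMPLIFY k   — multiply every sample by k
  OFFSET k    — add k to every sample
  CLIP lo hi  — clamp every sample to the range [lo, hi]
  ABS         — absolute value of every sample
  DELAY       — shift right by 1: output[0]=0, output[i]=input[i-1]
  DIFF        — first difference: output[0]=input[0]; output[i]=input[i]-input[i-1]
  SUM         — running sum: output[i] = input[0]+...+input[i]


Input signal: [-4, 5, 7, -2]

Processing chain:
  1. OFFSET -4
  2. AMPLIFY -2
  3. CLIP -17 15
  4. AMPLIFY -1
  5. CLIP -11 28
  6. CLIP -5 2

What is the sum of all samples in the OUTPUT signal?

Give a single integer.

Input: [-4, 5, 7, -2]
Stage 1 (OFFSET -4): -4+-4=-8, 5+-4=1, 7+-4=3, -2+-4=-6 -> [-8, 1, 3, -6]
Stage 2 (AMPLIFY -2): -8*-2=16, 1*-2=-2, 3*-2=-6, -6*-2=12 -> [16, -2, -6, 12]
Stage 3 (CLIP -17 15): clip(16,-17,15)=15, clip(-2,-17,15)=-2, clip(-6,-17,15)=-6, clip(12,-17,15)=12 -> [15, -2, -6, 12]
Stage 4 (AMPLIFY -1): 15*-1=-15, -2*-1=2, -6*-1=6, 12*-1=-12 -> [-15, 2, 6, -12]
Stage 5 (CLIP -11 28): clip(-15,-11,28)=-11, clip(2,-11,28)=2, clip(6,-11,28)=6, clip(-12,-11,28)=-11 -> [-11, 2, 6, -11]
Stage 6 (CLIP -5 2): clip(-11,-5,2)=-5, clip(2,-5,2)=2, clip(6,-5,2)=2, clip(-11,-5,2)=-5 -> [-5, 2, 2, -5]
Output sum: -6

Answer: -6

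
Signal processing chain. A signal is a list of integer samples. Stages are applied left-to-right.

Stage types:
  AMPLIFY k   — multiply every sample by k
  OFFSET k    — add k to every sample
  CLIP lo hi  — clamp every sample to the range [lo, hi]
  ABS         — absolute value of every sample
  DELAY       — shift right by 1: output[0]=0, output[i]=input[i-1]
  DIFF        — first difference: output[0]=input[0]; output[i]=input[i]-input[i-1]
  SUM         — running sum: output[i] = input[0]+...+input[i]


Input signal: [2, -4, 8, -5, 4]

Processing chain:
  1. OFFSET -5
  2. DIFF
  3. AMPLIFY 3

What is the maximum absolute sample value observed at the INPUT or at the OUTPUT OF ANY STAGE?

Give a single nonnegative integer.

Input: [2, -4, 8, -5, 4] (max |s|=8)
Stage 1 (OFFSET -5): 2+-5=-3, -4+-5=-9, 8+-5=3, -5+-5=-10, 4+-5=-1 -> [-3, -9, 3, -10, -1] (max |s|=10)
Stage 2 (DIFF): s[0]=-3, -9--3=-6, 3--9=12, -10-3=-13, -1--10=9 -> [-3, -6, 12, -13, 9] (max |s|=13)
Stage 3 (AMPLIFY 3): -3*3=-9, -6*3=-18, 12*3=36, -13*3=-39, 9*3=27 -> [-9, -18, 36, -39, 27] (max |s|=39)
Overall max amplitude: 39

Answer: 39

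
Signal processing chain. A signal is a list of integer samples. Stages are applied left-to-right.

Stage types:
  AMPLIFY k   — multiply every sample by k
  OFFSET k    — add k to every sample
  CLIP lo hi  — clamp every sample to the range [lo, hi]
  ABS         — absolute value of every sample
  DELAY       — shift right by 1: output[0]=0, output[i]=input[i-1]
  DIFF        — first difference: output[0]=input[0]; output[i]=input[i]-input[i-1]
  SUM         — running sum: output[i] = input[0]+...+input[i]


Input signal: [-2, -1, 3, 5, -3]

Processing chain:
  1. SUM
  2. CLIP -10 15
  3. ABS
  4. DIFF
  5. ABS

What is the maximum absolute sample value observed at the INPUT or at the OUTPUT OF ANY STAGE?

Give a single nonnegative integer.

Input: [-2, -1, 3, 5, -3] (max |s|=5)
Stage 1 (SUM): sum[0..0]=-2, sum[0..1]=-3, sum[0..2]=0, sum[0..3]=5, sum[0..4]=2 -> [-2, -3, 0, 5, 2] (max |s|=5)
Stage 2 (CLIP -10 15): clip(-2,-10,15)=-2, clip(-3,-10,15)=-3, clip(0,-10,15)=0, clip(5,-10,15)=5, clip(2,-10,15)=2 -> [-2, -3, 0, 5, 2] (max |s|=5)
Stage 3 (ABS): |-2|=2, |-3|=3, |0|=0, |5|=5, |2|=2 -> [2, 3, 0, 5, 2] (max |s|=5)
Stage 4 (DIFF): s[0]=2, 3-2=1, 0-3=-3, 5-0=5, 2-5=-3 -> [2, 1, -3, 5, -3] (max |s|=5)
Stage 5 (ABS): |2|=2, |1|=1, |-3|=3, |5|=5, |-3|=3 -> [2, 1, 3, 5, 3] (max |s|=5)
Overall max amplitude: 5

Answer: 5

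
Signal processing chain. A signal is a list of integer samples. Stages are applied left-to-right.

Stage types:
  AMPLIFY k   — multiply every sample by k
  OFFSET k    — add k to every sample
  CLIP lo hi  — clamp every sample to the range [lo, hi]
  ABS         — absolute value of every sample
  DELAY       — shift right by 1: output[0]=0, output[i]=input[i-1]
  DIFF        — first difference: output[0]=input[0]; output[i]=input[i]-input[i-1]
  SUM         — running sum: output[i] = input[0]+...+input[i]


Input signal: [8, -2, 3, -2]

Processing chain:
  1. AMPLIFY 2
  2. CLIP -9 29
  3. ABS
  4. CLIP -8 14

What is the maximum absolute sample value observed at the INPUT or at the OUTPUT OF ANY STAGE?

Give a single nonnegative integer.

Input: [8, -2, 3, -2] (max |s|=8)
Stage 1 (AMPLIFY 2): 8*2=16, -2*2=-4, 3*2=6, -2*2=-4 -> [16, -4, 6, -4] (max |s|=16)
Stage 2 (CLIP -9 29): clip(16,-9,29)=16, clip(-4,-9,29)=-4, clip(6,-9,29)=6, clip(-4,-9,29)=-4 -> [16, -4, 6, -4] (max |s|=16)
Stage 3 (ABS): |16|=16, |-4|=4, |6|=6, |-4|=4 -> [16, 4, 6, 4] (max |s|=16)
Stage 4 (CLIP -8 14): clip(16,-8,14)=14, clip(4,-8,14)=4, clip(6,-8,14)=6, clip(4,-8,14)=4 -> [14, 4, 6, 4] (max |s|=14)
Overall max amplitude: 16

Answer: 16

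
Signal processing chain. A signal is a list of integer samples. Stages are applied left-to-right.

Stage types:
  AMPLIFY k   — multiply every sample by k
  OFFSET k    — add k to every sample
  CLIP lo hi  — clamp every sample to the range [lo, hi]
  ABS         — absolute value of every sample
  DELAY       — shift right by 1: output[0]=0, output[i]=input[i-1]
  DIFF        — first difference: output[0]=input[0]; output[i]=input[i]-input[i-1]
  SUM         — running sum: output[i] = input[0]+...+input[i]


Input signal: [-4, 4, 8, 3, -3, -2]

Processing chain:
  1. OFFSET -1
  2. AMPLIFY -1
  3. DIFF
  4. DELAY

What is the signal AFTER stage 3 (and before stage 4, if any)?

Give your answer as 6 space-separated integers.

Answer: 5 -8 -4 5 6 -1

Derivation:
Input: [-4, 4, 8, 3, -3, -2]
Stage 1 (OFFSET -1): -4+-1=-5, 4+-1=3, 8+-1=7, 3+-1=2, -3+-1=-4, -2+-1=-3 -> [-5, 3, 7, 2, -4, -3]
Stage 2 (AMPLIFY -1): -5*-1=5, 3*-1=-3, 7*-1=-7, 2*-1=-2, -4*-1=4, -3*-1=3 -> [5, -3, -7, -2, 4, 3]
Stage 3 (DIFF): s[0]=5, -3-5=-8, -7--3=-4, -2--7=5, 4--2=6, 3-4=-1 -> [5, -8, -4, 5, 6, -1]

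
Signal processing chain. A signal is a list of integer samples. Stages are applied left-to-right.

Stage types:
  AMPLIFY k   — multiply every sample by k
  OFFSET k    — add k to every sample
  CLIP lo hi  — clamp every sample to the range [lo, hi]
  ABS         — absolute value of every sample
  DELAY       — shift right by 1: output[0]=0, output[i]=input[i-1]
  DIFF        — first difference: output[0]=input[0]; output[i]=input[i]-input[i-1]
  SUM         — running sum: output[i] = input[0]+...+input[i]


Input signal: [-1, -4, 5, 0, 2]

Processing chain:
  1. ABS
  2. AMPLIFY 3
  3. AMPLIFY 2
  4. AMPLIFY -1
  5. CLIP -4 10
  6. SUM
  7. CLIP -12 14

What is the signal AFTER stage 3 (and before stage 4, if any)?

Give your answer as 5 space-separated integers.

Input: [-1, -4, 5, 0, 2]
Stage 1 (ABS): |-1|=1, |-4|=4, |5|=5, |0|=0, |2|=2 -> [1, 4, 5, 0, 2]
Stage 2 (AMPLIFY 3): 1*3=3, 4*3=12, 5*3=15, 0*3=0, 2*3=6 -> [3, 12, 15, 0, 6]
Stage 3 (AMPLIFY 2): 3*2=6, 12*2=24, 15*2=30, 0*2=0, 6*2=12 -> [6, 24, 30, 0, 12]

Answer: 6 24 30 0 12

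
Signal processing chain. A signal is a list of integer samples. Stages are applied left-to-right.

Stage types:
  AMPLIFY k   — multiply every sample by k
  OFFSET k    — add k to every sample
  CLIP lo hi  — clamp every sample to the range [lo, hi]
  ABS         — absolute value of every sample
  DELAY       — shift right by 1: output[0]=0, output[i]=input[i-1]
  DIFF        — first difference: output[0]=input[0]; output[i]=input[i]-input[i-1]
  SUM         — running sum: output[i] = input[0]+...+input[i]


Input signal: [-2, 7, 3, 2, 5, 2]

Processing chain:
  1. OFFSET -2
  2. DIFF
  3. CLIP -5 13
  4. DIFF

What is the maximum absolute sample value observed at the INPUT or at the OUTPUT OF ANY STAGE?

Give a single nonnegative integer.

Answer: 13

Derivation:
Input: [-2, 7, 3, 2, 5, 2] (max |s|=7)
Stage 1 (OFFSET -2): -2+-2=-4, 7+-2=5, 3+-2=1, 2+-2=0, 5+-2=3, 2+-2=0 -> [-4, 5, 1, 0, 3, 0] (max |s|=5)
Stage 2 (DIFF): s[0]=-4, 5--4=9, 1-5=-4, 0-1=-1, 3-0=3, 0-3=-3 -> [-4, 9, -4, -1, 3, -3] (max |s|=9)
Stage 3 (CLIP -5 13): clip(-4,-5,13)=-4, clip(9,-5,13)=9, clip(-4,-5,13)=-4, clip(-1,-5,13)=-1, clip(3,-5,13)=3, clip(-3,-5,13)=-3 -> [-4, 9, -4, -1, 3, -3] (max |s|=9)
Stage 4 (DIFF): s[0]=-4, 9--4=13, -4-9=-13, -1--4=3, 3--1=4, -3-3=-6 -> [-4, 13, -13, 3, 4, -6] (max |s|=13)
Overall max amplitude: 13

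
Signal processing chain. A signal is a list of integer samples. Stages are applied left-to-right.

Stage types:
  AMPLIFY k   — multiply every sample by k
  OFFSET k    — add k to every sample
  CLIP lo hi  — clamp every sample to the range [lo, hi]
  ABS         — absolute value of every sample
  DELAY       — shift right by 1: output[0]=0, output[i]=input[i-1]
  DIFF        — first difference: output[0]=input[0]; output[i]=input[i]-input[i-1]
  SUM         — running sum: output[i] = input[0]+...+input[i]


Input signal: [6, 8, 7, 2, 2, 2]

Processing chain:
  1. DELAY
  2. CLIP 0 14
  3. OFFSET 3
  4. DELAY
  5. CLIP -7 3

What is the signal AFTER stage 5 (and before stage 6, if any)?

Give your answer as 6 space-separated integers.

Input: [6, 8, 7, 2, 2, 2]
Stage 1 (DELAY): [0, 6, 8, 7, 2, 2] = [0, 6, 8, 7, 2, 2] -> [0, 6, 8, 7, 2, 2]
Stage 2 (CLIP 0 14): clip(0,0,14)=0, clip(6,0,14)=6, clip(8,0,14)=8, clip(7,0,14)=7, clip(2,0,14)=2, clip(2,0,14)=2 -> [0, 6, 8, 7, 2, 2]
Stage 3 (OFFSET 3): 0+3=3, 6+3=9, 8+3=11, 7+3=10, 2+3=5, 2+3=5 -> [3, 9, 11, 10, 5, 5]
Stage 4 (DELAY): [0, 3, 9, 11, 10, 5] = [0, 3, 9, 11, 10, 5] -> [0, 3, 9, 11, 10, 5]
Stage 5 (CLIP -7 3): clip(0,-7,3)=0, clip(3,-7,3)=3, clip(9,-7,3)=3, clip(11,-7,3)=3, clip(10,-7,3)=3, clip(5,-7,3)=3 -> [0, 3, 3, 3, 3, 3]

Answer: 0 3 3 3 3 3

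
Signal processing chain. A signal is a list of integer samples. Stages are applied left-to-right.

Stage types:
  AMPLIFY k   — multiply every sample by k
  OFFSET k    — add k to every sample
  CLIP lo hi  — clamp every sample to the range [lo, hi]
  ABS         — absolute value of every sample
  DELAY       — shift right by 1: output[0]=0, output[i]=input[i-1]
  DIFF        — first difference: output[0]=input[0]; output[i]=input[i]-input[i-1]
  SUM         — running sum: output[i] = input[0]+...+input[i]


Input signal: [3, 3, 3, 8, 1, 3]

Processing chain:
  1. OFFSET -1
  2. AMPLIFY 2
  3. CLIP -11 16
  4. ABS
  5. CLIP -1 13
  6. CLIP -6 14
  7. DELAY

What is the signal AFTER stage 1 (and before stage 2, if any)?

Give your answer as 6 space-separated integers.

Answer: 2 2 2 7 0 2

Derivation:
Input: [3, 3, 3, 8, 1, 3]
Stage 1 (OFFSET -1): 3+-1=2, 3+-1=2, 3+-1=2, 8+-1=7, 1+-1=0, 3+-1=2 -> [2, 2, 2, 7, 0, 2]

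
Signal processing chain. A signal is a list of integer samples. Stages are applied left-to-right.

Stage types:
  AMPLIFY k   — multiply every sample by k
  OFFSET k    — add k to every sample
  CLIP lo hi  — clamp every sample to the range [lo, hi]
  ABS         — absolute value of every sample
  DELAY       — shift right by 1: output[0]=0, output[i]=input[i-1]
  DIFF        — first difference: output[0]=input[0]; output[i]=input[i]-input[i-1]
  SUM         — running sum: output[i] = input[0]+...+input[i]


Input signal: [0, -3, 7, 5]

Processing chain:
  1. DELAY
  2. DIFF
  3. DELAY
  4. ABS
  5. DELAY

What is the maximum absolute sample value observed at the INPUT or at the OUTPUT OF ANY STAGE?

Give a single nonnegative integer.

Answer: 10

Derivation:
Input: [0, -3, 7, 5] (max |s|=7)
Stage 1 (DELAY): [0, 0, -3, 7] = [0, 0, -3, 7] -> [0, 0, -3, 7] (max |s|=7)
Stage 2 (DIFF): s[0]=0, 0-0=0, -3-0=-3, 7--3=10 -> [0, 0, -3, 10] (max |s|=10)
Stage 3 (DELAY): [0, 0, 0, -3] = [0, 0, 0, -3] -> [0, 0, 0, -3] (max |s|=3)
Stage 4 (ABS): |0|=0, |0|=0, |0|=0, |-3|=3 -> [0, 0, 0, 3] (max |s|=3)
Stage 5 (DELAY): [0, 0, 0, 0] = [0, 0, 0, 0] -> [0, 0, 0, 0] (max |s|=0)
Overall max amplitude: 10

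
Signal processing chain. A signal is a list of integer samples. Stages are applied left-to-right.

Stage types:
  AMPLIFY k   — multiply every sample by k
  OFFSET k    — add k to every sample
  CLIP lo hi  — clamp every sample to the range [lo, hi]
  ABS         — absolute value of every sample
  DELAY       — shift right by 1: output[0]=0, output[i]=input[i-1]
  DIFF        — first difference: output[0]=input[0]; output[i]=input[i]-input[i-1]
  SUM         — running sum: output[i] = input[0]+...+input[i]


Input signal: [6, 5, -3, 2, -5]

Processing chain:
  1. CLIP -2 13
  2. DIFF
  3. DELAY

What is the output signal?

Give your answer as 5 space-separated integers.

Answer: 0 6 -1 -7 4

Derivation:
Input: [6, 5, -3, 2, -5]
Stage 1 (CLIP -2 13): clip(6,-2,13)=6, clip(5,-2,13)=5, clip(-3,-2,13)=-2, clip(2,-2,13)=2, clip(-5,-2,13)=-2 -> [6, 5, -2, 2, -2]
Stage 2 (DIFF): s[0]=6, 5-6=-1, -2-5=-7, 2--2=4, -2-2=-4 -> [6, -1, -7, 4, -4]
Stage 3 (DELAY): [0, 6, -1, -7, 4] = [0, 6, -1, -7, 4] -> [0, 6, -1, -7, 4]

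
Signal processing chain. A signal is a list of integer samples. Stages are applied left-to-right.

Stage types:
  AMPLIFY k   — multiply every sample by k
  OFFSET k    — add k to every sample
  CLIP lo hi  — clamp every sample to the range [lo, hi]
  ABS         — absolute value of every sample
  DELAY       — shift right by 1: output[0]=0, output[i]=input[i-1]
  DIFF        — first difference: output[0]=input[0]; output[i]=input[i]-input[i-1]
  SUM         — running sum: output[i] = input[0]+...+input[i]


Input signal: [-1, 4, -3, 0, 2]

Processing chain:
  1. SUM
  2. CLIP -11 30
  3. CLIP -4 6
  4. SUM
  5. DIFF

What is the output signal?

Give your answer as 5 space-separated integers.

Answer: -1 3 0 0 2

Derivation:
Input: [-1, 4, -3, 0, 2]
Stage 1 (SUM): sum[0..0]=-1, sum[0..1]=3, sum[0..2]=0, sum[0..3]=0, sum[0..4]=2 -> [-1, 3, 0, 0, 2]
Stage 2 (CLIP -11 30): clip(-1,-11,30)=-1, clip(3,-11,30)=3, clip(0,-11,30)=0, clip(0,-11,30)=0, clip(2,-11,30)=2 -> [-1, 3, 0, 0, 2]
Stage 3 (CLIP -4 6): clip(-1,-4,6)=-1, clip(3,-4,6)=3, clip(0,-4,6)=0, clip(0,-4,6)=0, clip(2,-4,6)=2 -> [-1, 3, 0, 0, 2]
Stage 4 (SUM): sum[0..0]=-1, sum[0..1]=2, sum[0..2]=2, sum[0..3]=2, sum[0..4]=4 -> [-1, 2, 2, 2, 4]
Stage 5 (DIFF): s[0]=-1, 2--1=3, 2-2=0, 2-2=0, 4-2=2 -> [-1, 3, 0, 0, 2]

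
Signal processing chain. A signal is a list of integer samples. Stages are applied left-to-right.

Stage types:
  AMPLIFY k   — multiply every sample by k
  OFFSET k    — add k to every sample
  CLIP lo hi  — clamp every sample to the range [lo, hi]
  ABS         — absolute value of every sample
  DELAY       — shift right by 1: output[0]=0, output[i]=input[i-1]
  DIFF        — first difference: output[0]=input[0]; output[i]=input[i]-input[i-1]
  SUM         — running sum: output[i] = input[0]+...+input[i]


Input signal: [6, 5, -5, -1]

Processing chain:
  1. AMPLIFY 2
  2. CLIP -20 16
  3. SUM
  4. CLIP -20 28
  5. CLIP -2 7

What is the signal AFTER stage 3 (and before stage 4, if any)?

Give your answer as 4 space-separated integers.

Input: [6, 5, -5, -1]
Stage 1 (AMPLIFY 2): 6*2=12, 5*2=10, -5*2=-10, -1*2=-2 -> [12, 10, -10, -2]
Stage 2 (CLIP -20 16): clip(12,-20,16)=12, clip(10,-20,16)=10, clip(-10,-20,16)=-10, clip(-2,-20,16)=-2 -> [12, 10, -10, -2]
Stage 3 (SUM): sum[0..0]=12, sum[0..1]=22, sum[0..2]=12, sum[0..3]=10 -> [12, 22, 12, 10]

Answer: 12 22 12 10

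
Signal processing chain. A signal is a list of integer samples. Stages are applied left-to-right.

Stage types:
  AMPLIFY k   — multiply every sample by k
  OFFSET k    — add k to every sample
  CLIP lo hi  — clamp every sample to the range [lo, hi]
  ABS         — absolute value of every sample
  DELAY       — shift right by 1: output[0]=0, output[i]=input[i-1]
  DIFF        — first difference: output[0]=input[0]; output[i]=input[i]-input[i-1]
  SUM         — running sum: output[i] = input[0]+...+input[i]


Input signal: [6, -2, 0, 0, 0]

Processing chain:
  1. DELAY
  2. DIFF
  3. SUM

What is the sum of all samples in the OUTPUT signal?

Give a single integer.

Input: [6, -2, 0, 0, 0]
Stage 1 (DELAY): [0, 6, -2, 0, 0] = [0, 6, -2, 0, 0] -> [0, 6, -2, 0, 0]
Stage 2 (DIFF): s[0]=0, 6-0=6, -2-6=-8, 0--2=2, 0-0=0 -> [0, 6, -8, 2, 0]
Stage 3 (SUM): sum[0..0]=0, sum[0..1]=6, sum[0..2]=-2, sum[0..3]=0, sum[0..4]=0 -> [0, 6, -2, 0, 0]
Output sum: 4

Answer: 4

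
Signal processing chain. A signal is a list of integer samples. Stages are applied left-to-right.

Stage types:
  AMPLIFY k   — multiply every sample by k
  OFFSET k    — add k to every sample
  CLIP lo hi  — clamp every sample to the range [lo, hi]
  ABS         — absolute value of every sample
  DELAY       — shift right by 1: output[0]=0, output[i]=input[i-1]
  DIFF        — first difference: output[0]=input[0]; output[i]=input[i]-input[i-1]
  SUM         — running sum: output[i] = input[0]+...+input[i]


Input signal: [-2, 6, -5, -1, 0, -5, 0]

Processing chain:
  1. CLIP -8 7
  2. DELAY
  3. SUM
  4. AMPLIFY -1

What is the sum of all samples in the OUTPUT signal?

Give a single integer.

Input: [-2, 6, -5, -1, 0, -5, 0]
Stage 1 (CLIP -8 7): clip(-2,-8,7)=-2, clip(6,-8,7)=6, clip(-5,-8,7)=-5, clip(-1,-8,7)=-1, clip(0,-8,7)=0, clip(-5,-8,7)=-5, clip(0,-8,7)=0 -> [-2, 6, -5, -1, 0, -5, 0]
Stage 2 (DELAY): [0, -2, 6, -5, -1, 0, -5] = [0, -2, 6, -5, -1, 0, -5] -> [0, -2, 6, -5, -1, 0, -5]
Stage 3 (SUM): sum[0..0]=0, sum[0..1]=-2, sum[0..2]=4, sum[0..3]=-1, sum[0..4]=-2, sum[0..5]=-2, sum[0..6]=-7 -> [0, -2, 4, -1, -2, -2, -7]
Stage 4 (AMPLIFY -1): 0*-1=0, -2*-1=2, 4*-1=-4, -1*-1=1, -2*-1=2, -2*-1=2, -7*-1=7 -> [0, 2, -4, 1, 2, 2, 7]
Output sum: 10

Answer: 10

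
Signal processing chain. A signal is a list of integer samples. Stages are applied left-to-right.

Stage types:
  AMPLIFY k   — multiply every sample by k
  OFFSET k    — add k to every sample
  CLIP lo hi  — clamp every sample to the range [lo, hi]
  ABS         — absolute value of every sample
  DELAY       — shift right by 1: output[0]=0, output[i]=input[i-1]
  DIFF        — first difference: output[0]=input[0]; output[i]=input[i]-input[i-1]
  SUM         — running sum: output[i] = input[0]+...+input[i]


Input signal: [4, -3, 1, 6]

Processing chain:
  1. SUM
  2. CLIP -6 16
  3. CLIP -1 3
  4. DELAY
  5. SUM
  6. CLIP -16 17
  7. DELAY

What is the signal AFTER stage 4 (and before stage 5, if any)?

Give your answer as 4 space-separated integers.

Input: [4, -3, 1, 6]
Stage 1 (SUM): sum[0..0]=4, sum[0..1]=1, sum[0..2]=2, sum[0..3]=8 -> [4, 1, 2, 8]
Stage 2 (CLIP -6 16): clip(4,-6,16)=4, clip(1,-6,16)=1, clip(2,-6,16)=2, clip(8,-6,16)=8 -> [4, 1, 2, 8]
Stage 3 (CLIP -1 3): clip(4,-1,3)=3, clip(1,-1,3)=1, clip(2,-1,3)=2, clip(8,-1,3)=3 -> [3, 1, 2, 3]
Stage 4 (DELAY): [0, 3, 1, 2] = [0, 3, 1, 2] -> [0, 3, 1, 2]

Answer: 0 3 1 2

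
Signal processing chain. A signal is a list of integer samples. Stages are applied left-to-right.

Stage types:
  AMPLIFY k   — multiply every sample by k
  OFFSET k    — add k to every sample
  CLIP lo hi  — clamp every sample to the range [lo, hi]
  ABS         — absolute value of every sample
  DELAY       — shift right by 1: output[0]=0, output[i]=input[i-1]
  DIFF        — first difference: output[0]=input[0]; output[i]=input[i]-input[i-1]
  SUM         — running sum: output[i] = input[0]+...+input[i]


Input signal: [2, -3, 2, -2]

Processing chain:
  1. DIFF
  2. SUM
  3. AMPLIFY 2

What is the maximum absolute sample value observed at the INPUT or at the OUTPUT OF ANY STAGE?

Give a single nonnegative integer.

Answer: 6

Derivation:
Input: [2, -3, 2, -2] (max |s|=3)
Stage 1 (DIFF): s[0]=2, -3-2=-5, 2--3=5, -2-2=-4 -> [2, -5, 5, -4] (max |s|=5)
Stage 2 (SUM): sum[0..0]=2, sum[0..1]=-3, sum[0..2]=2, sum[0..3]=-2 -> [2, -3, 2, -2] (max |s|=3)
Stage 3 (AMPLIFY 2): 2*2=4, -3*2=-6, 2*2=4, -2*2=-4 -> [4, -6, 4, -4] (max |s|=6)
Overall max amplitude: 6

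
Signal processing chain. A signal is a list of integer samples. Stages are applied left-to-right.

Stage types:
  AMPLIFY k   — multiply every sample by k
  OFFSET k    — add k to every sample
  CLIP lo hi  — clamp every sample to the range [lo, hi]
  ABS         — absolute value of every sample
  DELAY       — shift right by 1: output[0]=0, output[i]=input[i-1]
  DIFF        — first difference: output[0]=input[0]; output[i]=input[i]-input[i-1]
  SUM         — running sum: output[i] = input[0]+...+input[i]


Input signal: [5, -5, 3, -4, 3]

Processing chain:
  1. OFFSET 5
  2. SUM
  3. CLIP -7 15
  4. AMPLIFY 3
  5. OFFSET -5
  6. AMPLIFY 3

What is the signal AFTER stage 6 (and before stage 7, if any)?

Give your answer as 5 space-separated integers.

Input: [5, -5, 3, -4, 3]
Stage 1 (OFFSET 5): 5+5=10, -5+5=0, 3+5=8, -4+5=1, 3+5=8 -> [10, 0, 8, 1, 8]
Stage 2 (SUM): sum[0..0]=10, sum[0..1]=10, sum[0..2]=18, sum[0..3]=19, sum[0..4]=27 -> [10, 10, 18, 19, 27]
Stage 3 (CLIP -7 15): clip(10,-7,15)=10, clip(10,-7,15)=10, clip(18,-7,15)=15, clip(19,-7,15)=15, clip(27,-7,15)=15 -> [10, 10, 15, 15, 15]
Stage 4 (AMPLIFY 3): 10*3=30, 10*3=30, 15*3=45, 15*3=45, 15*3=45 -> [30, 30, 45, 45, 45]
Stage 5 (OFFSET -5): 30+-5=25, 30+-5=25, 45+-5=40, 45+-5=40, 45+-5=40 -> [25, 25, 40, 40, 40]
Stage 6 (AMPLIFY 3): 25*3=75, 25*3=75, 40*3=120, 40*3=120, 40*3=120 -> [75, 75, 120, 120, 120]

Answer: 75 75 120 120 120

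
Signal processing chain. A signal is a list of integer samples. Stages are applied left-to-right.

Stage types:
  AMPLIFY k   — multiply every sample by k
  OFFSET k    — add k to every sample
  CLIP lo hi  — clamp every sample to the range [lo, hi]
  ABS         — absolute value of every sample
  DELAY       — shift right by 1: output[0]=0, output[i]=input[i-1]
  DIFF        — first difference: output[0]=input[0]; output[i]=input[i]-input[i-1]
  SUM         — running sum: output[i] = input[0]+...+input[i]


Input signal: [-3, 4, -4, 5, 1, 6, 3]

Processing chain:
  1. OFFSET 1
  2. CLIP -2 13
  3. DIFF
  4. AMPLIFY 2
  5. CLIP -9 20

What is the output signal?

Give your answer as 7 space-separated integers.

Input: [-3, 4, -4, 5, 1, 6, 3]
Stage 1 (OFFSET 1): -3+1=-2, 4+1=5, -4+1=-3, 5+1=6, 1+1=2, 6+1=7, 3+1=4 -> [-2, 5, -3, 6, 2, 7, 4]
Stage 2 (CLIP -2 13): clip(-2,-2,13)=-2, clip(5,-2,13)=5, clip(-3,-2,13)=-2, clip(6,-2,13)=6, clip(2,-2,13)=2, clip(7,-2,13)=7, clip(4,-2,13)=4 -> [-2, 5, -2, 6, 2, 7, 4]
Stage 3 (DIFF): s[0]=-2, 5--2=7, -2-5=-7, 6--2=8, 2-6=-4, 7-2=5, 4-7=-3 -> [-2, 7, -7, 8, -4, 5, -3]
Stage 4 (AMPLIFY 2): -2*2=-4, 7*2=14, -7*2=-14, 8*2=16, -4*2=-8, 5*2=10, -3*2=-6 -> [-4, 14, -14, 16, -8, 10, -6]
Stage 5 (CLIP -9 20): clip(-4,-9,20)=-4, clip(14,-9,20)=14, clip(-14,-9,20)=-9, clip(16,-9,20)=16, clip(-8,-9,20)=-8, clip(10,-9,20)=10, clip(-6,-9,20)=-6 -> [-4, 14, -9, 16, -8, 10, -6]

Answer: -4 14 -9 16 -8 10 -6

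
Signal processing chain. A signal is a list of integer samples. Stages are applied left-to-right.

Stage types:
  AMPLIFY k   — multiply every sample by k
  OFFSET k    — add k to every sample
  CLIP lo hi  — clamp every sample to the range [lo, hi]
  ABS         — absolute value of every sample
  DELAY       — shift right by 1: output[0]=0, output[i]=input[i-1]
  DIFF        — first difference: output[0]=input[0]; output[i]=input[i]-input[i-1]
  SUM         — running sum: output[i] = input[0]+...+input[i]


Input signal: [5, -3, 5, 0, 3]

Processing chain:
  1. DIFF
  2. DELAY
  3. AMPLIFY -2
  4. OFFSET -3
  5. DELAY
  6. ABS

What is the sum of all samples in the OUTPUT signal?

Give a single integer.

Answer: 48

Derivation:
Input: [5, -3, 5, 0, 3]
Stage 1 (DIFF): s[0]=5, -3-5=-8, 5--3=8, 0-5=-5, 3-0=3 -> [5, -8, 8, -5, 3]
Stage 2 (DELAY): [0, 5, -8, 8, -5] = [0, 5, -8, 8, -5] -> [0, 5, -8, 8, -5]
Stage 3 (AMPLIFY -2): 0*-2=0, 5*-2=-10, -8*-2=16, 8*-2=-16, -5*-2=10 -> [0, -10, 16, -16, 10]
Stage 4 (OFFSET -3): 0+-3=-3, -10+-3=-13, 16+-3=13, -16+-3=-19, 10+-3=7 -> [-3, -13, 13, -19, 7]
Stage 5 (DELAY): [0, -3, -13, 13, -19] = [0, -3, -13, 13, -19] -> [0, -3, -13, 13, -19]
Stage 6 (ABS): |0|=0, |-3|=3, |-13|=13, |13|=13, |-19|=19 -> [0, 3, 13, 13, 19]
Output sum: 48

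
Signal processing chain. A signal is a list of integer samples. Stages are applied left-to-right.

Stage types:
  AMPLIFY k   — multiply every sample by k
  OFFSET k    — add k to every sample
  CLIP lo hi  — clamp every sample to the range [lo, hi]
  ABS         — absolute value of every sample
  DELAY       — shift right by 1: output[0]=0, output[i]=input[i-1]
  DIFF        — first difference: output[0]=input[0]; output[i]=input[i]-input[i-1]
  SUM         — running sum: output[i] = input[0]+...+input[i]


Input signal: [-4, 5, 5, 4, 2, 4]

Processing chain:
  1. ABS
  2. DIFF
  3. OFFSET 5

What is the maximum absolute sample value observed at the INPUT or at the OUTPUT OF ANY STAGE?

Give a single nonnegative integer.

Answer: 9

Derivation:
Input: [-4, 5, 5, 4, 2, 4] (max |s|=5)
Stage 1 (ABS): |-4|=4, |5|=5, |5|=5, |4|=4, |2|=2, |4|=4 -> [4, 5, 5, 4, 2, 4] (max |s|=5)
Stage 2 (DIFF): s[0]=4, 5-4=1, 5-5=0, 4-5=-1, 2-4=-2, 4-2=2 -> [4, 1, 0, -1, -2, 2] (max |s|=4)
Stage 3 (OFFSET 5): 4+5=9, 1+5=6, 0+5=5, -1+5=4, -2+5=3, 2+5=7 -> [9, 6, 5, 4, 3, 7] (max |s|=9)
Overall max amplitude: 9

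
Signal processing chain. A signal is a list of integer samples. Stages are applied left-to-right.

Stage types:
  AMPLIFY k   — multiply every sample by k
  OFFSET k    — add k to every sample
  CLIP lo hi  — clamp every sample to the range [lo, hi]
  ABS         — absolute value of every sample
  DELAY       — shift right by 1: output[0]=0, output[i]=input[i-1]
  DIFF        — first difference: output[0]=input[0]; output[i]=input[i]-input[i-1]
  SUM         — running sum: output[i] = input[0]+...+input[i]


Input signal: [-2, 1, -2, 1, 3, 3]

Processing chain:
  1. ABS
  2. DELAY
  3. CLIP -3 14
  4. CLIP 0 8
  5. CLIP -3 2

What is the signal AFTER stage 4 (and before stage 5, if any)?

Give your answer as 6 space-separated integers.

Answer: 0 2 1 2 1 3

Derivation:
Input: [-2, 1, -2, 1, 3, 3]
Stage 1 (ABS): |-2|=2, |1|=1, |-2|=2, |1|=1, |3|=3, |3|=3 -> [2, 1, 2, 1, 3, 3]
Stage 2 (DELAY): [0, 2, 1, 2, 1, 3] = [0, 2, 1, 2, 1, 3] -> [0, 2, 1, 2, 1, 3]
Stage 3 (CLIP -3 14): clip(0,-3,14)=0, clip(2,-3,14)=2, clip(1,-3,14)=1, clip(2,-3,14)=2, clip(1,-3,14)=1, clip(3,-3,14)=3 -> [0, 2, 1, 2, 1, 3]
Stage 4 (CLIP 0 8): clip(0,0,8)=0, clip(2,0,8)=2, clip(1,0,8)=1, clip(2,0,8)=2, clip(1,0,8)=1, clip(3,0,8)=3 -> [0, 2, 1, 2, 1, 3]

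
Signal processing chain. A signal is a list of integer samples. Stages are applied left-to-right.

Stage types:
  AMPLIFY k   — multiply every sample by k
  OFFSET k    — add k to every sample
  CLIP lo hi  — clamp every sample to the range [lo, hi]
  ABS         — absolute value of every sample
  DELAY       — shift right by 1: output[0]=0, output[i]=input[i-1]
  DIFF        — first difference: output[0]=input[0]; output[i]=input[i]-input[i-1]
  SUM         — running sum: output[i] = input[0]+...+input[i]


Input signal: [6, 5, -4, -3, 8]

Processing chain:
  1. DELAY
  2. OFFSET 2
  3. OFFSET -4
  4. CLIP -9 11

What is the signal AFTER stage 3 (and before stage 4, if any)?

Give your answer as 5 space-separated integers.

Input: [6, 5, -4, -3, 8]
Stage 1 (DELAY): [0, 6, 5, -4, -3] = [0, 6, 5, -4, -3] -> [0, 6, 5, -4, -3]
Stage 2 (OFFSET 2): 0+2=2, 6+2=8, 5+2=7, -4+2=-2, -3+2=-1 -> [2, 8, 7, -2, -1]
Stage 3 (OFFSET -4): 2+-4=-2, 8+-4=4, 7+-4=3, -2+-4=-6, -1+-4=-5 -> [-2, 4, 3, -6, -5]

Answer: -2 4 3 -6 -5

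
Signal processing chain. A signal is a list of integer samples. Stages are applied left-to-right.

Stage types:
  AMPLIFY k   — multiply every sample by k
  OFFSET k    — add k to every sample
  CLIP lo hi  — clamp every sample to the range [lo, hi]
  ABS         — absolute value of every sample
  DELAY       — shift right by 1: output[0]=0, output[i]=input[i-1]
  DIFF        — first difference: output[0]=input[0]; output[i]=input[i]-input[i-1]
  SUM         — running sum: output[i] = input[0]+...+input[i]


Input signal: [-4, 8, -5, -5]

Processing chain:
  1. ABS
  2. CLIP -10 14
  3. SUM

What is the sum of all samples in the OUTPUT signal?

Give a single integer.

Input: [-4, 8, -5, -5]
Stage 1 (ABS): |-4|=4, |8|=8, |-5|=5, |-5|=5 -> [4, 8, 5, 5]
Stage 2 (CLIP -10 14): clip(4,-10,14)=4, clip(8,-10,14)=8, clip(5,-10,14)=5, clip(5,-10,14)=5 -> [4, 8, 5, 5]
Stage 3 (SUM): sum[0..0]=4, sum[0..1]=12, sum[0..2]=17, sum[0..3]=22 -> [4, 12, 17, 22]
Output sum: 55

Answer: 55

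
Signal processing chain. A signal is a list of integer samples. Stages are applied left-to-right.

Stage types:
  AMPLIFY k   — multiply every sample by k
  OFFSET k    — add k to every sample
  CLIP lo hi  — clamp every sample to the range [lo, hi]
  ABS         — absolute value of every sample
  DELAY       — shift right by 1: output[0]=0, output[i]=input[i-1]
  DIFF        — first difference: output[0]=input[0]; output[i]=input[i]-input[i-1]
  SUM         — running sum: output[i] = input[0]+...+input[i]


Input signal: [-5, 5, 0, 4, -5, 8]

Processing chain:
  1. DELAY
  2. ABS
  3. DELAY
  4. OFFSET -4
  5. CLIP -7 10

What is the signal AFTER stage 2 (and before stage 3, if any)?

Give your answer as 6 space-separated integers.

Answer: 0 5 5 0 4 5

Derivation:
Input: [-5, 5, 0, 4, -5, 8]
Stage 1 (DELAY): [0, -5, 5, 0, 4, -5] = [0, -5, 5, 0, 4, -5] -> [0, -5, 5, 0, 4, -5]
Stage 2 (ABS): |0|=0, |-5|=5, |5|=5, |0|=0, |4|=4, |-5|=5 -> [0, 5, 5, 0, 4, 5]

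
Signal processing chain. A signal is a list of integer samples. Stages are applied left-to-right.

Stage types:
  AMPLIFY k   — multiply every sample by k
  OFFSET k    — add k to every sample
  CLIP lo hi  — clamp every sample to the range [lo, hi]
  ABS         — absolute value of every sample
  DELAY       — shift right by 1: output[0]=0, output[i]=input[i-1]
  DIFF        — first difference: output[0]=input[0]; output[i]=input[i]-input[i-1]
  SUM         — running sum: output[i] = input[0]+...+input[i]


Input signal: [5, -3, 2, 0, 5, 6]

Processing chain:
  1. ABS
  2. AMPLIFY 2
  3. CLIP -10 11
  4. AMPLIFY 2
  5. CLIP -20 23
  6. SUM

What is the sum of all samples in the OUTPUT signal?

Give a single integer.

Answer: 274

Derivation:
Input: [5, -3, 2, 0, 5, 6]
Stage 1 (ABS): |5|=5, |-3|=3, |2|=2, |0|=0, |5|=5, |6|=6 -> [5, 3, 2, 0, 5, 6]
Stage 2 (AMPLIFY 2): 5*2=10, 3*2=6, 2*2=4, 0*2=0, 5*2=10, 6*2=12 -> [10, 6, 4, 0, 10, 12]
Stage 3 (CLIP -10 11): clip(10,-10,11)=10, clip(6,-10,11)=6, clip(4,-10,11)=4, clip(0,-10,11)=0, clip(10,-10,11)=10, clip(12,-10,11)=11 -> [10, 6, 4, 0, 10, 11]
Stage 4 (AMPLIFY 2): 10*2=20, 6*2=12, 4*2=8, 0*2=0, 10*2=20, 11*2=22 -> [20, 12, 8, 0, 20, 22]
Stage 5 (CLIP -20 23): clip(20,-20,23)=20, clip(12,-20,23)=12, clip(8,-20,23)=8, clip(0,-20,23)=0, clip(20,-20,23)=20, clip(22,-20,23)=22 -> [20, 12, 8, 0, 20, 22]
Stage 6 (SUM): sum[0..0]=20, sum[0..1]=32, sum[0..2]=40, sum[0..3]=40, sum[0..4]=60, sum[0..5]=82 -> [20, 32, 40, 40, 60, 82]
Output sum: 274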